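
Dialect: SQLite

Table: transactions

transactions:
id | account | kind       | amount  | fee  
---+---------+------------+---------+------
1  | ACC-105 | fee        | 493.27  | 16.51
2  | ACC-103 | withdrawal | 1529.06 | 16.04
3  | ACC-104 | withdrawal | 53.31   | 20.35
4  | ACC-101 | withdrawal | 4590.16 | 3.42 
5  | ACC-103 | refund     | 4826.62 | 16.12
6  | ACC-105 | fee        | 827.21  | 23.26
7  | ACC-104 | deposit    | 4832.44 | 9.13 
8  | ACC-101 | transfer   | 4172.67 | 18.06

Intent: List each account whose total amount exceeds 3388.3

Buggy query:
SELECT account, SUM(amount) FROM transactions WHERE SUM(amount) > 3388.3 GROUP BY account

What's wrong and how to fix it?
Bug: Aggregate functions cannot appear in a WHERE clause

Fix: Use HAVING (which filters groups after aggregation) instead of WHERE

Corrected query:
SELECT account, SUM(amount) FROM transactions GROUP BY account HAVING SUM(amount) > 3388.3

Result:
account | SUM(amount)
--------+------------
ACC-101 | 8762.83    
ACC-103 | 6355.68    
ACC-104 | 4885.75    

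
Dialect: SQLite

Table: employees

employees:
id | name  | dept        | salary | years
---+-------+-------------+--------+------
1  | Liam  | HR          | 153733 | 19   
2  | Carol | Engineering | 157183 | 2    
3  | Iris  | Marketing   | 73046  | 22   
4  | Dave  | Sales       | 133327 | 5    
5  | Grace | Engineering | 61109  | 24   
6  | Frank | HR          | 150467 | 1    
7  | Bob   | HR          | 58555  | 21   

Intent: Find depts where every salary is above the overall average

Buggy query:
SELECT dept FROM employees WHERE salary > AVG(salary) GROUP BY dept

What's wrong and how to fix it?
Bug: WHERE evaluates per row before aggregation, so AVG() is unavailable

Fix: Compute the overall average in a scalar subquery and compare each group's MIN against it in HAVING

Corrected query:
SELECT dept FROM employees GROUP BY dept HAVING MIN(salary) > (SELECT AVG(salary) FROM employees)

Result:
dept 
-----
Sales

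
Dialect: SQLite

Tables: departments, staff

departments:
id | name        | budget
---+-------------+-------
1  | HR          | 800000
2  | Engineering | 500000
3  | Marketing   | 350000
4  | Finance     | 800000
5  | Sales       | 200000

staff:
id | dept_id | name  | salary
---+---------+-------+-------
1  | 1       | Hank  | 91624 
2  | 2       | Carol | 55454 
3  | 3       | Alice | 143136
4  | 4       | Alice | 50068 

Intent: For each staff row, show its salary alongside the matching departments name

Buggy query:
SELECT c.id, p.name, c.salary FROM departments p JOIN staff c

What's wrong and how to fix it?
Bug: Missing join condition: each staff row is matched to all departments rows instead of just its own

Fix: Add ON c.dept_id = p.id to the JOIN

Corrected query:
SELECT c.id, p.name, c.salary FROM departments p JOIN staff c ON c.dept_id = p.id

Result:
id | name        | salary
---+-------------+-------
1  | HR          | 91624 
2  | Engineering | 55454 
3  | Marketing   | 143136
4  | Finance     | 50068 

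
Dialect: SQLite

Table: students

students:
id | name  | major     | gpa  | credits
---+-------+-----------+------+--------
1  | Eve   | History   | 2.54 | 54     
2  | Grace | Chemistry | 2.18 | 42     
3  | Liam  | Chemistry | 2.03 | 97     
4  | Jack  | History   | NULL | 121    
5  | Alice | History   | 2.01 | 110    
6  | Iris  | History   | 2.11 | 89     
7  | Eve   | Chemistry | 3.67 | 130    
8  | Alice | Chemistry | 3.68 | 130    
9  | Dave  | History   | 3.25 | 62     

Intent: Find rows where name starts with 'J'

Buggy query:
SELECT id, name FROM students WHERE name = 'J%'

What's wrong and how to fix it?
Bug: '=' compares the literal string including the % character; pattern matching needs LIKE

Fix: Use LIKE for wildcard pattern matching

Corrected query:
SELECT id, name FROM students WHERE name LIKE 'J%'

Result:
id | name
---+-----
4  | Jack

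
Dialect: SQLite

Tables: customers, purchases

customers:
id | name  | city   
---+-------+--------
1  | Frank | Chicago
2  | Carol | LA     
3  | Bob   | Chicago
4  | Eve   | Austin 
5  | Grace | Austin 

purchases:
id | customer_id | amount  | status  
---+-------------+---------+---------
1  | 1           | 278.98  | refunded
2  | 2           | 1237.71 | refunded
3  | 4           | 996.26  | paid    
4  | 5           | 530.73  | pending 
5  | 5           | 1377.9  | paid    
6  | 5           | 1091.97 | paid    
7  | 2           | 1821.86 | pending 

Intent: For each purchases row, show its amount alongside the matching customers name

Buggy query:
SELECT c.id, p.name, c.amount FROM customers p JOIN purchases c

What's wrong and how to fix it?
Bug: Missing join condition: each purchases row is matched to all customers rows instead of just its own

Fix: Specify the join condition linking the foreign key to the parent id

Corrected query:
SELECT c.id, p.name, c.amount FROM customers p JOIN purchases c ON c.customer_id = p.id

Result:
id | name  | amount 
---+-------+--------
1  | Frank | 278.98 
2  | Carol | 1237.71
3  | Eve   | 996.26 
4  | Grace | 530.73 
5  | Grace | 1377.9 
6  | Grace | 1091.97
7  | Carol | 1821.86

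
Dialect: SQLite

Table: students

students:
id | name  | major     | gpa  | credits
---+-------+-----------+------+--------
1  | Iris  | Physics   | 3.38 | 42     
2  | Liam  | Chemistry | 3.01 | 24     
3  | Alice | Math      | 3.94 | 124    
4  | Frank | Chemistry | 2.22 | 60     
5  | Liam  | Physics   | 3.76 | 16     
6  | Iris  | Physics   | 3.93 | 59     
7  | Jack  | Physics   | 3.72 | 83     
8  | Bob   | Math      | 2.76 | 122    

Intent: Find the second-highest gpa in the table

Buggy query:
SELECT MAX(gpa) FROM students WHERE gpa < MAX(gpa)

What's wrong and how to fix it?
Bug: The inner MAX is an aggregate inside WHERE, which is not allowed

Fix: Put the inner MAX in a scalar subquery

Corrected query:
SELECT MAX(gpa) FROM students WHERE gpa < (SELECT MAX(gpa) FROM students)

Result:
MAX(gpa)
--------
3.93    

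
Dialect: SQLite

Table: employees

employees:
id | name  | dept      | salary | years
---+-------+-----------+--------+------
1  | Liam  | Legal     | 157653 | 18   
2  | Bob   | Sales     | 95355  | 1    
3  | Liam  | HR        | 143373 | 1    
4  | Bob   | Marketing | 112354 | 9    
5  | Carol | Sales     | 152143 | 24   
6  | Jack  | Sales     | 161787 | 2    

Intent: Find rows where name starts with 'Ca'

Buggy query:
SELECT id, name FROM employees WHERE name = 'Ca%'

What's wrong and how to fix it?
Bug: '=' compares the literal string including the % character; pattern matching needs LIKE

Fix: Replace '=' with LIKE so 'Ca%' is treated as a pattern

Corrected query:
SELECT id, name FROM employees WHERE name LIKE 'Ca%'

Result:
id | name 
---+------
5  | Carol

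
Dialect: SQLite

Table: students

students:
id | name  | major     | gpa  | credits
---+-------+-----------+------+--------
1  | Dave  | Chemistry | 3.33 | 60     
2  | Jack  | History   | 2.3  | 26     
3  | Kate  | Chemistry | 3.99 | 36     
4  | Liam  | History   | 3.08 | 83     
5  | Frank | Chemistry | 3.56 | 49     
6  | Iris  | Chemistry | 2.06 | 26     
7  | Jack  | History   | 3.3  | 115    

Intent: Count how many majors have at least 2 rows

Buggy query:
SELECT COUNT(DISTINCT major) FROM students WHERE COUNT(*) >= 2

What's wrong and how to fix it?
Bug: COUNT(*) cannot appear in WHERE; the per-group count doesn't exist yet

Fix: Use a subquery that GROUPs and filters with HAVING, then count its rows

Corrected query:
SELECT COUNT(*) FROM (SELECT major FROM students GROUP BY major HAVING COUNT(*) >= 2)

Result:
COUNT(*)
--------
2       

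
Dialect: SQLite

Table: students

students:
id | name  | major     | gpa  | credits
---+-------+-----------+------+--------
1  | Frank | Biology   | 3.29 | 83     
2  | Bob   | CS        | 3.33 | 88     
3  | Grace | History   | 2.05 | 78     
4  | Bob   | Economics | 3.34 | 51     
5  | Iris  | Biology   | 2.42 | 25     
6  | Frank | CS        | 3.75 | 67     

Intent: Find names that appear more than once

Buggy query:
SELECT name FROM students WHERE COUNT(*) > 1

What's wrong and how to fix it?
Bug: WHERE can't reference COUNT(*); aggregates are computed after WHERE

Fix: Group first, then use HAVING for the count condition

Corrected query:
SELECT name FROM students GROUP BY name HAVING COUNT(*) > 1

Result:
name 
-----
Bob  
Frank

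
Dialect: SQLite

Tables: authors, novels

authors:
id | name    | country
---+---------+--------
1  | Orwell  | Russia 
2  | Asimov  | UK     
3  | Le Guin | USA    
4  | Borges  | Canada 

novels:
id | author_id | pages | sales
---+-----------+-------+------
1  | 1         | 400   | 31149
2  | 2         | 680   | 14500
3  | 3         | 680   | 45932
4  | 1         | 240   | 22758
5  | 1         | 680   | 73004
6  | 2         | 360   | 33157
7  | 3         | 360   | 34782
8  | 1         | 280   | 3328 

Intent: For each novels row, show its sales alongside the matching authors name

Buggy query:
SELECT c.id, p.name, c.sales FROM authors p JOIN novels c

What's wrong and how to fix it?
Bug: JOIN with no ON clause produces a cartesian product; every novels row pairs with every authors row

Fix: Specify the join condition linking the foreign key to the parent id

Corrected query:
SELECT c.id, p.name, c.sales FROM authors p JOIN novels c ON c.author_id = p.id

Result:
id | name    | sales
---+---------+------
1  | Orwell  | 31149
2  | Asimov  | 14500
3  | Le Guin | 45932
4  | Orwell  | 22758
5  | Orwell  | 73004
6  | Asimov  | 33157
7  | Le Guin | 34782
8  | Orwell  | 3328 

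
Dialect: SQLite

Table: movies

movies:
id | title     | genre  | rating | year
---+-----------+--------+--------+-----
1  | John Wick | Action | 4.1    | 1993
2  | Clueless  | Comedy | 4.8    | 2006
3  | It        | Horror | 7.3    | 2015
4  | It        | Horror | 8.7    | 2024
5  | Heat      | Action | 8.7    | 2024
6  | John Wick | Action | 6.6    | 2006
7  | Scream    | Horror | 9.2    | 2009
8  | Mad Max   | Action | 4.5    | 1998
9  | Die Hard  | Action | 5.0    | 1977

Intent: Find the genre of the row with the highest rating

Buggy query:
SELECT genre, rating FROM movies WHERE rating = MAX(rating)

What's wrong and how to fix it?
Bug: MAX(rating) is an aggregate and cannot be used directly in WHERE

Fix: Use a subquery: WHERE rating = (SELECT MAX(rating) FROM movies)

Corrected query:
SELECT genre, rating FROM movies WHERE rating = (SELECT MAX(rating) FROM movies)

Result:
genre  | rating
-------+-------
Horror | 9.2   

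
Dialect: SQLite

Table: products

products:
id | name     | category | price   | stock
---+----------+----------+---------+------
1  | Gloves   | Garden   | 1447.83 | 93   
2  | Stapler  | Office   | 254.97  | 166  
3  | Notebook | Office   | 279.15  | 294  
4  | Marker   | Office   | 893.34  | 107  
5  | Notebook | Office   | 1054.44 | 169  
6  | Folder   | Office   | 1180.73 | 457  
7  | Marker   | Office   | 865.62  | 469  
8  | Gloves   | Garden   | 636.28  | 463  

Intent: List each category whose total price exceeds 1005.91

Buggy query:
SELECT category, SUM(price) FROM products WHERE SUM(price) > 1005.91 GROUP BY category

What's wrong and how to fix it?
Bug: WHERE runs before GROUP BY, so aggregates aren't available there

Fix: Move the aggregate condition to a HAVING clause

Corrected query:
SELECT category, SUM(price) FROM products GROUP BY category HAVING SUM(price) > 1005.91

Result:
category | SUM(price)
---------+-----------
Garden   | 2084.11   
Office   | 4528.25   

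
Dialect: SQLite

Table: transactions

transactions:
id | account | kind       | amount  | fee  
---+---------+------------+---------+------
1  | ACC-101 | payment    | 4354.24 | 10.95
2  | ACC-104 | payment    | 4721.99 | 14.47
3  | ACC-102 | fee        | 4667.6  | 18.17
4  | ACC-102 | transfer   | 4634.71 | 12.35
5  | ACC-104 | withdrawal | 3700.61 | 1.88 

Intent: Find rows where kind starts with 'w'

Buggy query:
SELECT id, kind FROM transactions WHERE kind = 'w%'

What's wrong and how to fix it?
Bug: '=' compares the literal string including the % character; pattern matching needs LIKE

Fix: Replace '=' with LIKE so 'w%' is treated as a pattern

Corrected query:
SELECT id, kind FROM transactions WHERE kind LIKE 'w%'

Result:
id | kind      
---+-----------
5  | withdrawal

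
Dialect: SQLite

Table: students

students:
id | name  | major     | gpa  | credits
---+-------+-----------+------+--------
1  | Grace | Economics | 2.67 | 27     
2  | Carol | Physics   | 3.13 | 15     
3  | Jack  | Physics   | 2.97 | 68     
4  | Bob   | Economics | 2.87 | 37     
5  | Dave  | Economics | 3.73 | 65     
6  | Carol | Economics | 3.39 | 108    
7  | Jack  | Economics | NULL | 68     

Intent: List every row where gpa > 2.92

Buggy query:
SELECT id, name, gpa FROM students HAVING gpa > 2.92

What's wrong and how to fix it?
Bug: This is a non-aggregate query (no GROUP BY, no aggregates), so in SQLite the HAVING clause is invalid here; a row-level condition belongs in WHERE

Fix: Replace HAVING with WHERE since the condition applies to individual rows

Corrected query:
SELECT id, name, gpa FROM students WHERE gpa > 2.92

Result:
id | name  | gpa 
---+-------+-----
2  | Carol | 3.13
3  | Jack  | 2.97
5  | Dave  | 3.73
6  | Carol | 3.39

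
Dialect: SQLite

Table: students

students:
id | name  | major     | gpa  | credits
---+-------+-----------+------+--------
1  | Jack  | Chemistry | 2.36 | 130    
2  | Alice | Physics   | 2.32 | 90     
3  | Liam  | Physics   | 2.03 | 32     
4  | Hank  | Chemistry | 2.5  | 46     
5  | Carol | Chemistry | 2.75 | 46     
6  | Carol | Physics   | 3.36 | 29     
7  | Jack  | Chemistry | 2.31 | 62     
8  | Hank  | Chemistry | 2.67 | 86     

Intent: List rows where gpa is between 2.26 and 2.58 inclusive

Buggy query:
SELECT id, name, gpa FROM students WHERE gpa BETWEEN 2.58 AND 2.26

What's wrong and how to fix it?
Bug: BETWEEN expects the lower bound first; with 2.58 AND 2.26 the range is empty

Fix: Write BETWEEN 2.26 AND 2.58

Corrected query:
SELECT id, name, gpa FROM students WHERE gpa BETWEEN 2.26 AND 2.58

Result:
id | name  | gpa 
---+-------+-----
1  | Jack  | 2.36
2  | Alice | 2.32
4  | Hank  | 2.5 
7  | Jack  | 2.31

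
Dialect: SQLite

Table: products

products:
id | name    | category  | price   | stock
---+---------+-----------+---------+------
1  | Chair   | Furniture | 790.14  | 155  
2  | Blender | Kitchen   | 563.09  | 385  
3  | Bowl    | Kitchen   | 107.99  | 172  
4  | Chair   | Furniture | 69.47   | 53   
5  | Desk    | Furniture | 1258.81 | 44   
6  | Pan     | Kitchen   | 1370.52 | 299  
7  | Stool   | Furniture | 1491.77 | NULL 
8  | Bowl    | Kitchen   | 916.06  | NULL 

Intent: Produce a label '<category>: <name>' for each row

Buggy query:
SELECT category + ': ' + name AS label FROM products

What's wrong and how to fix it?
Bug: '+' is numeric addition; on text columns SQLite converts them to 0 instead of concatenating

Fix: Replace + with || to concatenate text

Corrected query:
SELECT category || ': ' || name AS label FROM products

Result:
label           
----------------
Furniture: Chair
Kitchen: Blender
Kitchen: Bowl   
Furniture: Chair
Furniture: Desk 
Kitchen: Pan    
Furniture: Stool
Kitchen: Bowl   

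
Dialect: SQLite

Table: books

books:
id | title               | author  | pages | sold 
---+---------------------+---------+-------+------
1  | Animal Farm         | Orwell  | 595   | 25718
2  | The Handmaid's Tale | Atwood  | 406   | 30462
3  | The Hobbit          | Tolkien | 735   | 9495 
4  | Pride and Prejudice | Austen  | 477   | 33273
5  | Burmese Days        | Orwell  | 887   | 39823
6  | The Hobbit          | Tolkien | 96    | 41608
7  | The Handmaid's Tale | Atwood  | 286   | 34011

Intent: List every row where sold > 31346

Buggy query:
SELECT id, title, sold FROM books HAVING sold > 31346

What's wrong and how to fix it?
Bug: HAVING filters the output of aggregation, but this query has no GROUP BY and no aggregate functions, so SQLite rejects it (HAVING clause on a non-aggregate query); the condition here is per row

Fix: Replace HAVING with WHERE since the condition applies to individual rows

Corrected query:
SELECT id, title, sold FROM books WHERE sold > 31346

Result:
id | title               | sold 
---+---------------------+------
4  | Pride and Prejudice | 33273
5  | Burmese Days        | 39823
6  | The Hobbit          | 41608
7  | The Handmaid's Tale | 34011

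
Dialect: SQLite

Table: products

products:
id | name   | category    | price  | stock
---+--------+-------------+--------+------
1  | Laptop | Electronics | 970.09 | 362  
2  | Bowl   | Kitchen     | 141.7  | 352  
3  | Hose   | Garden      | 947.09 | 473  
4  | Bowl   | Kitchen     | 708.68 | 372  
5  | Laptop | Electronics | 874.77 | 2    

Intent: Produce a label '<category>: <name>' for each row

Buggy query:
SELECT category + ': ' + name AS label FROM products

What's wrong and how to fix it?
Bug: '+' is numeric addition; on text columns SQLite converts them to 0 instead of concatenating

Fix: Replace + with || to concatenate text

Corrected query:
SELECT category || ': ' || name AS label FROM products

Result:
label              
-------------------
Electronics: Laptop
Kitchen: Bowl      
Garden: Hose       
Kitchen: Bowl      
Electronics: Laptop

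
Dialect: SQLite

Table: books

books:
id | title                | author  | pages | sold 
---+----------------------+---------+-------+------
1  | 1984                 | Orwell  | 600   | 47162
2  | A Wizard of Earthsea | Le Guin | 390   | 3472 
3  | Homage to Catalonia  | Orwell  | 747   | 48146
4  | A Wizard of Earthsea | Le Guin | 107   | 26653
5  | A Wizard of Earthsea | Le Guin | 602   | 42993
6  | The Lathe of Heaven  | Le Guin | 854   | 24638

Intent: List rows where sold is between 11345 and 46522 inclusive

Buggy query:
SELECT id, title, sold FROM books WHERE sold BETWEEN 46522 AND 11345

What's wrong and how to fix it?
Bug: BETWEEN expects the lower bound first; with 46522 AND 11345 the range is empty

Fix: Write BETWEEN 11345 AND 46522

Corrected query:
SELECT id, title, sold FROM books WHERE sold BETWEEN 11345 AND 46522

Result:
id | title                | sold 
---+----------------------+------
4  | A Wizard of Earthsea | 26653
5  | A Wizard of Earthsea | 42993
6  | The Lathe of Heaven  | 24638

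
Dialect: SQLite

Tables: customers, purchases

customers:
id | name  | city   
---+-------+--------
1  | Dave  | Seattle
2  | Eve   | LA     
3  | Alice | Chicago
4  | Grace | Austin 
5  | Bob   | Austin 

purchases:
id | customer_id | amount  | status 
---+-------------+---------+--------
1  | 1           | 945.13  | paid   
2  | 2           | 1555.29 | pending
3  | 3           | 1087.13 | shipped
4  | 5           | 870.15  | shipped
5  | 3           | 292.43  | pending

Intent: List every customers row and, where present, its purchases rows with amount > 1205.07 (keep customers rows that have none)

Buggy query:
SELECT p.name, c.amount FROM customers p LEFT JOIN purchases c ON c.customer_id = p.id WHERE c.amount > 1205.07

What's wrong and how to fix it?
Bug: A WHERE condition on the right-hand table after LEFT JOIN drops unmatched parents

Fix: Put 'c.amount > 1205.07' in the JOIN's ON clause instead of WHERE

Corrected query:
SELECT p.name, c.amount FROM customers p LEFT JOIN purchases c ON c.customer_id = p.id AND c.amount > 1205.07

Result:
name  | amount 
------+--------
Dave  | NULL   
Eve   | 1555.29
Alice | NULL   
Grace | NULL   
Bob   | NULL   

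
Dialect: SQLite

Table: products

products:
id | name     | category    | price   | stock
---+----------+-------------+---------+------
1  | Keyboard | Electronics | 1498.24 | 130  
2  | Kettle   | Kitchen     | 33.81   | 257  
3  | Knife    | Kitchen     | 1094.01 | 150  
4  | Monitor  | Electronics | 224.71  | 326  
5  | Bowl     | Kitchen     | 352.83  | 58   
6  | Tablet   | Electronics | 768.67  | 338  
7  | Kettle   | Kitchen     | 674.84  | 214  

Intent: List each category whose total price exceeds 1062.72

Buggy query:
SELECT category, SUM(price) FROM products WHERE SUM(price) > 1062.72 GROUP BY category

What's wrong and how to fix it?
Bug: Aggregate functions cannot appear in a WHERE clause

Fix: Use HAVING (which filters groups after aggregation) instead of WHERE

Corrected query:
SELECT category, SUM(price) FROM products GROUP BY category HAVING SUM(price) > 1062.72

Result:
category    | SUM(price)
------------+-----------
Electronics | 2491.62   
Kitchen     | 2155.49   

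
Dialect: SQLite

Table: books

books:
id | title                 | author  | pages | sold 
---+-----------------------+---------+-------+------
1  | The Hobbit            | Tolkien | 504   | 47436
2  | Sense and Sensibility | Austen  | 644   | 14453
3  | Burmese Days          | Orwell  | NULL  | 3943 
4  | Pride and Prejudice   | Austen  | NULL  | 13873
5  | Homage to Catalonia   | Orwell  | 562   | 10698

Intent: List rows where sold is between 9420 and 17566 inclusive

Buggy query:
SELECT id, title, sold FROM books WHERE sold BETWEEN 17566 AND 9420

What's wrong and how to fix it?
Bug: BETWEEN expects the lower bound first; with 17566 AND 9420 the range is empty

Fix: Swap the bounds so the smaller value comes first

Corrected query:
SELECT id, title, sold FROM books WHERE sold BETWEEN 9420 AND 17566

Result:
id | title                 | sold 
---+-----------------------+------
2  | Sense and Sensibility | 14453
4  | Pride and Prejudice   | 13873
5  | Homage to Catalonia   | 10698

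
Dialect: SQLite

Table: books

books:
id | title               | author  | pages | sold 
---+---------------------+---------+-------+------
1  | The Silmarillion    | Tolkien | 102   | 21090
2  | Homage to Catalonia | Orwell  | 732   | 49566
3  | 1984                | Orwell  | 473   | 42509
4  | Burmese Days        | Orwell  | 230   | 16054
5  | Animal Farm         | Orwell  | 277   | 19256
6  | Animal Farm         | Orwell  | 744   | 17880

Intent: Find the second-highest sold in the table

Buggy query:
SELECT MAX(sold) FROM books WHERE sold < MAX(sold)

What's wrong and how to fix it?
Bug: MAX(sold) on the right of the comparison is an aggregate-in-WHERE error

Fix: Put the inner MAX in a scalar subquery

Corrected query:
SELECT MAX(sold) FROM books WHERE sold < (SELECT MAX(sold) FROM books)

Result:
MAX(sold)
---------
42509    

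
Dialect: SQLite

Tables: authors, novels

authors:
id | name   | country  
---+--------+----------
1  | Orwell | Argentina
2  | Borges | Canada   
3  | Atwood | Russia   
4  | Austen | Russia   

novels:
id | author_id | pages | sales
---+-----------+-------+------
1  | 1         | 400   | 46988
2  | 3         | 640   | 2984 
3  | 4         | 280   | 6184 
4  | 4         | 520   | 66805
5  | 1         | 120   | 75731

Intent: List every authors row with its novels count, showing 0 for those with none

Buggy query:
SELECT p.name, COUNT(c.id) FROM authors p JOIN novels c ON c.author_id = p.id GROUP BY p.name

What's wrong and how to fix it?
Bug: INNER JOIN drops authors rows that have no matching novels rows

Fix: Use LEFT JOIN so parents without children still appear (COUNT(c.id) gives 0)

Corrected query:
SELECT p.name, COUNT(c.id) FROM authors p LEFT JOIN novels c ON c.author_id = p.id GROUP BY p.name

Result:
name   | COUNT(c.id)
-------+------------
Atwood | 1          
Austen | 2          
Borges | 0          
Orwell | 2          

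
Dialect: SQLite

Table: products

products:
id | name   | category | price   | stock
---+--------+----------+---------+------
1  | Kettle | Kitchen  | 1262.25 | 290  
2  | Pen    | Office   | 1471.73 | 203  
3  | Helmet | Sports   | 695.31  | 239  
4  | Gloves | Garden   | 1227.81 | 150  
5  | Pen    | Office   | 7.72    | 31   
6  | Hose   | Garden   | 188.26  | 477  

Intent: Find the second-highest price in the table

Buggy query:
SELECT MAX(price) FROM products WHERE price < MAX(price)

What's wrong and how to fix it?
Bug: The inner MAX is an aggregate inside WHERE, which is not allowed

Fix: Put the inner MAX in a scalar subquery

Corrected query:
SELECT MAX(price) FROM products WHERE price < (SELECT MAX(price) FROM products)

Result:
MAX(price)
----------
1262.25   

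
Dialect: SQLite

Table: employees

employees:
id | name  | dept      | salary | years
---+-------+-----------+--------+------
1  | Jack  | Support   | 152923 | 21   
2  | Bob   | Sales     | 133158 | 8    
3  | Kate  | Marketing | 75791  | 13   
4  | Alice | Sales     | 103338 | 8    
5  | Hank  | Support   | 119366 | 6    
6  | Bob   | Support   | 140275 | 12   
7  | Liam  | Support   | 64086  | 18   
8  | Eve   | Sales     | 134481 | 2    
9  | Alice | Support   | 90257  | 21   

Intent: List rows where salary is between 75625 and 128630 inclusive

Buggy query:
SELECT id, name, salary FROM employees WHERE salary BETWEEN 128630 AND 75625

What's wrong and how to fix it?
Bug: BETWEEN expects the lower bound first; with 128630 AND 75625 the range is empty

Fix: Write BETWEEN 75625 AND 128630

Corrected query:
SELECT id, name, salary FROM employees WHERE salary BETWEEN 75625 AND 128630

Result:
id | name  | salary
---+-------+-------
3  | Kate  | 75791 
4  | Alice | 103338
5  | Hank  | 119366
9  | Alice | 90257 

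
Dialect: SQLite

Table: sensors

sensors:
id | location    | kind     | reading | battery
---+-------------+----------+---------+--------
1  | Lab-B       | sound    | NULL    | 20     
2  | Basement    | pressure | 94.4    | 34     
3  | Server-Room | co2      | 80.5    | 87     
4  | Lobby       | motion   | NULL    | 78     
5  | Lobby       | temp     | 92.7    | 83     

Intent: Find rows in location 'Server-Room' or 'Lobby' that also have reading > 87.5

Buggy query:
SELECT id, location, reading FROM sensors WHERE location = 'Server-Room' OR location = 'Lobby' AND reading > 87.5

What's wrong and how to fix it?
Bug: Without parentheses, AND is evaluated before OR, so the reading filter only applies to the 'Lobby' branch

Fix: Group the OR with parentheses (or use IN), then AND the threshold

Corrected query:
SELECT id, location, reading FROM sensors WHERE (location = 'Server-Room' OR location = 'Lobby') AND reading > 87.5

Result:
id | location | reading
---+----------+--------
5  | Lobby    | 92.7   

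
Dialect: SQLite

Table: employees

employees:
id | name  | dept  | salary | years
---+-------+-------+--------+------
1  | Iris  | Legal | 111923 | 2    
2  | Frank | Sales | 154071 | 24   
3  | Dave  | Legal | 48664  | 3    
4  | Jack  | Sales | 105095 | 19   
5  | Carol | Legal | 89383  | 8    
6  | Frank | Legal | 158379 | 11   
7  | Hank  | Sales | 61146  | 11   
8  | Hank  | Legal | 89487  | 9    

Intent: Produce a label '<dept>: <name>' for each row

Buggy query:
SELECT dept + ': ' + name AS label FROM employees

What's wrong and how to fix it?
Bug: SQLite uses || for string concatenation; + coerces text to numbers (yielding 0)

Fix: Replace + with || to concatenate text

Corrected query:
SELECT dept || ': ' || name AS label FROM employees

Result:
label       
------------
Legal: Iris 
Sales: Frank
Legal: Dave 
Sales: Jack 
Legal: Carol
Legal: Frank
Sales: Hank 
Legal: Hank 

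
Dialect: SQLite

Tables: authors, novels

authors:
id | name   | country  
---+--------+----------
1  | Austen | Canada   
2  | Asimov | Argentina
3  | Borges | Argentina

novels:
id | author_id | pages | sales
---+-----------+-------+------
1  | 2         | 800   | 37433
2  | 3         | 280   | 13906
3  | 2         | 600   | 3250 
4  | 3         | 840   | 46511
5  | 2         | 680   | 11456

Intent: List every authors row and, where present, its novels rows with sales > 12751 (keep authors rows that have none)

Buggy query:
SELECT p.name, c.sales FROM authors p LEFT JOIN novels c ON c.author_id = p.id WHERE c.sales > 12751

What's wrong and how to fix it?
Bug: A WHERE condition on the right-hand table after LEFT JOIN drops unmatched parents

Fix: Move the right-table condition into the ON clause so unmatched parents are kept

Corrected query:
SELECT p.name, c.sales FROM authors p LEFT JOIN novels c ON c.author_id = p.id AND c.sales > 12751

Result:
name   | sales
-------+------
Austen | NULL 
Asimov | 37433
Borges | 13906
Borges | 46511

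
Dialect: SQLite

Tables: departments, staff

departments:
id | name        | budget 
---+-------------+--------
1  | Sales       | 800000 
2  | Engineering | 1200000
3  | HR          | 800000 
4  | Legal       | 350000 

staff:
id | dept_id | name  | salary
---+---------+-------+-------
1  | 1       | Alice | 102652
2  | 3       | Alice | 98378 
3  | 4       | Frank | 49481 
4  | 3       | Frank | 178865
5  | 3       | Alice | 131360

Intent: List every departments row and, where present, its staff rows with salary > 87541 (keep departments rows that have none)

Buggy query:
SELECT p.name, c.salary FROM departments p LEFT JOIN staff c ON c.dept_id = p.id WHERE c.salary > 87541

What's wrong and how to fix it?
Bug: Filtering c.salary in WHERE discards the NULL rows produced by LEFT JOIN, turning it into an inner join

Fix: Move the right-table condition into the ON clause so unmatched parents are kept

Corrected query:
SELECT p.name, c.salary FROM departments p LEFT JOIN staff c ON c.dept_id = p.id AND c.salary > 87541

Result:
name        | salary
------------+-------
Sales       | 102652
Engineering | NULL  
HR          | 98378 
HR          | 131360
HR          | 178865
Legal       | NULL  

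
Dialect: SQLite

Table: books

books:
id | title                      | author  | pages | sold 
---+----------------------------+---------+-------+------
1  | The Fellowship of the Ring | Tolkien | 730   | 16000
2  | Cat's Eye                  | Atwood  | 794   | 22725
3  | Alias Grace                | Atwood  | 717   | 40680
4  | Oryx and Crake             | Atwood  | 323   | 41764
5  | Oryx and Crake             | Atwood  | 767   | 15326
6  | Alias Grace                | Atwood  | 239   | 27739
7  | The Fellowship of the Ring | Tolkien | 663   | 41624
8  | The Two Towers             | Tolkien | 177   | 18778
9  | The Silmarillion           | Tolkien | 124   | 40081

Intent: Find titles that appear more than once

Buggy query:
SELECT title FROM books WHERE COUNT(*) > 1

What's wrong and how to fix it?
Bug: COUNT(*) is an aggregate and cannot be used in WHERE

Fix: Group first, then use HAVING for the count condition

Corrected query:
SELECT title FROM books GROUP BY title HAVING COUNT(*) > 1

Result:
title                     
--------------------------
Alias Grace               
Oryx and Crake            
The Fellowship of the Ring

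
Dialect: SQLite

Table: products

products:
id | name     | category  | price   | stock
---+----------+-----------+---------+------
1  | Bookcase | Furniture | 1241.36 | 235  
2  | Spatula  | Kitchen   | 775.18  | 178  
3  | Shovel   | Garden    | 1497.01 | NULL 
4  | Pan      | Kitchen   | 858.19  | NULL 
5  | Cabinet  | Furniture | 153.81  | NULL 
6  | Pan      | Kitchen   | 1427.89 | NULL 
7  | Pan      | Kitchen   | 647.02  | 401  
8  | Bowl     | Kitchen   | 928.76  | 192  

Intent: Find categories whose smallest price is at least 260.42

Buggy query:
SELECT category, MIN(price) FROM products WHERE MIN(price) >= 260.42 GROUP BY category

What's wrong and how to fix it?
Bug: Aggregates like MIN are computed per group after WHERE runs

Fix: Replace WHERE with HAVING after the GROUP BY

Corrected query:
SELECT category, MIN(price) FROM products GROUP BY category HAVING MIN(price) >= 260.42

Result:
category | MIN(price)
---------+-----------
Garden   | 1497.01   
Kitchen  | 647.02    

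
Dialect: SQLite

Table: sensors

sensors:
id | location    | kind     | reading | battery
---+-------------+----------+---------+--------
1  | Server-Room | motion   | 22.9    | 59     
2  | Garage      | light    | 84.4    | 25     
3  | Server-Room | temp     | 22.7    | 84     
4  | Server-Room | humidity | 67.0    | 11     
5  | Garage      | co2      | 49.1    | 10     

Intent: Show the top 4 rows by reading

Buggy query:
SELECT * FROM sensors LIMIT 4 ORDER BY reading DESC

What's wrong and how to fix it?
Bug: LIMIT must come after ORDER BY

Fix: Sort with ORDER BY, then apply LIMIT

Corrected query:
SELECT * FROM sensors ORDER BY reading DESC LIMIT 4

Result:
id | location    | kind     | reading | battery
---+-------------+----------+---------+--------
2  | Garage      | light    | 84.4    | 25     
4  | Server-Room | humidity | 67      | 11     
5  | Garage      | co2      | 49.1    | 10     
1  | Server-Room | motion   | 22.9    | 59     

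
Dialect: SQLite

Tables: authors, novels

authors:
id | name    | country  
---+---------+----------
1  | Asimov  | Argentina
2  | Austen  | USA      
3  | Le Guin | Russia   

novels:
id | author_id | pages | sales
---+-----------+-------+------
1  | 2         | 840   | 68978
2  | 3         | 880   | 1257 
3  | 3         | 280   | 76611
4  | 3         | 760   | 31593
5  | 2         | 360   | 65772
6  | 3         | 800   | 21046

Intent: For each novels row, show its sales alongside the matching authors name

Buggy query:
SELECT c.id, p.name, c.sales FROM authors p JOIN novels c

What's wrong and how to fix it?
Bug: JOIN with no ON clause produces a cartesian product; every novels row pairs with every authors row

Fix: Specify the join condition linking the foreign key to the parent id

Corrected query:
SELECT c.id, p.name, c.sales FROM authors p JOIN novels c ON c.author_id = p.id

Result:
id | name    | sales
---+---------+------
1  | Austen  | 68978
2  | Le Guin | 1257 
3  | Le Guin | 76611
4  | Le Guin | 31593
5  | Austen  | 65772
6  | Le Guin | 21046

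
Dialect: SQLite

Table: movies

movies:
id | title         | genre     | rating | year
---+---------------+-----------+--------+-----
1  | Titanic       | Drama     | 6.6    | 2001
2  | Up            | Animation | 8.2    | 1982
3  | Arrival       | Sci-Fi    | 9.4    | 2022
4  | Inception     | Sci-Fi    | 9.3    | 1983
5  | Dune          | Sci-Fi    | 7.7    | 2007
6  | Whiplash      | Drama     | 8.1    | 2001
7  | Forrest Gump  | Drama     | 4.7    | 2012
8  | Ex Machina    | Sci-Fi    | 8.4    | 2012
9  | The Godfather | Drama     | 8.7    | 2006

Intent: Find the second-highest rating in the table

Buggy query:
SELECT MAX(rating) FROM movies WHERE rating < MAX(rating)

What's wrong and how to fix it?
Bug: MAX(rating) on the right of the comparison is an aggregate-in-WHERE error

Fix: Compute the overall MAX in a subquery, then take MAX of rows below it

Corrected query:
SELECT MAX(rating) FROM movies WHERE rating < (SELECT MAX(rating) FROM movies)

Result:
MAX(rating)
-----------
9.3        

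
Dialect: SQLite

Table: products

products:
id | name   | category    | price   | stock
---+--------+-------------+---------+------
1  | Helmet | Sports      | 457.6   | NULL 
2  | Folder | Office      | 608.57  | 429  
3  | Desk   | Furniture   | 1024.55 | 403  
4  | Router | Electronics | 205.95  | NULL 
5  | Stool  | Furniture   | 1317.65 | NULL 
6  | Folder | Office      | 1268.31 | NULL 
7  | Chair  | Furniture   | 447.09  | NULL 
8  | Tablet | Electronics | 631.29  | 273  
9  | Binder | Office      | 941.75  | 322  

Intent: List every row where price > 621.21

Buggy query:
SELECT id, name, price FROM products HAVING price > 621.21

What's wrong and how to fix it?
Bug: This is a non-aggregate query (no GROUP BY, no aggregates), so in SQLite the HAVING clause is invalid here; a row-level condition belongs in WHERE

Fix: Replace HAVING with WHERE since the condition applies to individual rows

Corrected query:
SELECT id, name, price FROM products WHERE price > 621.21

Result:
id | name   | price  
---+--------+--------
3  | Desk   | 1024.55
5  | Stool  | 1317.65
6  | Folder | 1268.31
8  | Tablet | 631.29 
9  | Binder | 941.75 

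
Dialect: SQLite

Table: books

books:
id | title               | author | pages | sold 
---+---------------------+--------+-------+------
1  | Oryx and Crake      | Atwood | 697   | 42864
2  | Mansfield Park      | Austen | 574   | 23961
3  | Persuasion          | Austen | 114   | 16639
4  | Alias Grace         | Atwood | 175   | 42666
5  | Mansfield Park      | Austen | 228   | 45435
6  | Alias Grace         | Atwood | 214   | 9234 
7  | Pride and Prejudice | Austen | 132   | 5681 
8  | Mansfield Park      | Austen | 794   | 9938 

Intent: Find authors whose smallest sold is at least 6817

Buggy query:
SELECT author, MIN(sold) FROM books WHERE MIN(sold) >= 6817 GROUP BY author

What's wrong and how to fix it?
Bug: Aggregates like MIN are computed per group after WHERE runs

Fix: Use HAVING for the per-group MIN condition

Corrected query:
SELECT author, MIN(sold) FROM books GROUP BY author HAVING MIN(sold) >= 6817

Result:
author | MIN(sold)
-------+----------
Atwood | 9234     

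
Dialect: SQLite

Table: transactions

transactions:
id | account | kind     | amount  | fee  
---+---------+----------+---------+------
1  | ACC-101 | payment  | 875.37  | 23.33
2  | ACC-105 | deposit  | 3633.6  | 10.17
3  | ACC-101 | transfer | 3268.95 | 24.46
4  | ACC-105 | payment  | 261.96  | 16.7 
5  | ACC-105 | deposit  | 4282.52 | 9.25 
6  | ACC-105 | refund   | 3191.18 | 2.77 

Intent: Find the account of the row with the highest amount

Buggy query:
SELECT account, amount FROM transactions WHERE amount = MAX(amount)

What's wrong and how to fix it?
Bug: WHERE is evaluated per row; an aggregate over the whole table isn't defined there

Fix: Wrap MAX in a scalar subquery so WHERE compares against a single value

Corrected query:
SELECT account, amount FROM transactions WHERE amount = (SELECT MAX(amount) FROM transactions)

Result:
account | amount 
--------+--------
ACC-105 | 4282.52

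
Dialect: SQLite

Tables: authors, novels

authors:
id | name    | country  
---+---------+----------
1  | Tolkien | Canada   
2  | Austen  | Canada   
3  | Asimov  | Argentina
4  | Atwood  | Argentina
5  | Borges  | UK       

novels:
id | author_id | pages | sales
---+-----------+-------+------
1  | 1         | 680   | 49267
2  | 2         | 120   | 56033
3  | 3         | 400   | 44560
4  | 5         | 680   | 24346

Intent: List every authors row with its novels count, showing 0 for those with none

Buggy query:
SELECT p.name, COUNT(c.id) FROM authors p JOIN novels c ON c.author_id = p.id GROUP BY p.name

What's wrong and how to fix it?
Bug: An inner join excludes parents with zero children

Fix: Switch to LEFT JOIN to retain unmatched parent rows

Corrected query:
SELECT p.name, COUNT(c.id) FROM authors p LEFT JOIN novels c ON c.author_id = p.id GROUP BY p.name

Result:
name    | COUNT(c.id)
--------+------------
Asimov  | 1          
Atwood  | 0          
Austen  | 1          
Borges  | 1          
Tolkien | 1          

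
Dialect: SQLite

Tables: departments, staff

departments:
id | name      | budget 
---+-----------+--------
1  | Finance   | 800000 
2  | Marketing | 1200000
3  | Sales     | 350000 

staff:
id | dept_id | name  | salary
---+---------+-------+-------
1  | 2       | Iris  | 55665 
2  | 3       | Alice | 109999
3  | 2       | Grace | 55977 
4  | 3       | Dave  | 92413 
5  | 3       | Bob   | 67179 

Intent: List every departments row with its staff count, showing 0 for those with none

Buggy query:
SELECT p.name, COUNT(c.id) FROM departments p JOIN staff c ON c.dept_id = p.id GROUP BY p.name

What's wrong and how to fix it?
Bug: INNER JOIN drops departments rows that have no matching staff rows

Fix: Switch to LEFT JOIN to retain unmatched parent rows

Corrected query:
SELECT p.name, COUNT(c.id) FROM departments p LEFT JOIN staff c ON c.dept_id = p.id GROUP BY p.name

Result:
name      | COUNT(c.id)
----------+------------
Finance   | 0          
Marketing | 2          
Sales     | 3          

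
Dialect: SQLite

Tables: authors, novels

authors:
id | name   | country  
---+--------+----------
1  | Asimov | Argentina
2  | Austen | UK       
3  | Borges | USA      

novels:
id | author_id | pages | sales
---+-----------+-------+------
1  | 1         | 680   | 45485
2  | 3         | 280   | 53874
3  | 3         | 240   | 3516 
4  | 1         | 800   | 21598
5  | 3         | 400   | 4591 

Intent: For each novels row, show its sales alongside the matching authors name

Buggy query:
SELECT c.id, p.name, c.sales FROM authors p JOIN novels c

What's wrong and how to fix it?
Bug: Missing join condition: each novels row is matched to all authors rows instead of just its own

Fix: Specify the join condition linking the foreign key to the parent id

Corrected query:
SELECT c.id, p.name, c.sales FROM authors p JOIN novels c ON c.author_id = p.id

Result:
id | name   | sales
---+--------+------
1  | Asimov | 45485
2  | Borges | 53874
3  | Borges | 3516 
4  | Asimov | 21598
5  | Borges | 4591 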